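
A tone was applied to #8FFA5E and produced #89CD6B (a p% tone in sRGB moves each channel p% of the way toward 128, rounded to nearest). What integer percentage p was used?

#8FFA5E is rgb(143, 250, 94); #89CD6B is rgb(137, 205, 107).
On the G channel (widest range): 205 ≈ 250 + (p/100)(128 − 250), so p ≈ 100×(205 − 250)/(128 − 250) = -4500/-122 = 36.89.
p = 37 reproduces all three channels after rounding.

37%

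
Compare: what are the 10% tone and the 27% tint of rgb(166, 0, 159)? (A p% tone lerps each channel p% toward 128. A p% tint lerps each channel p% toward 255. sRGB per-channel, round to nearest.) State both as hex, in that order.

10% tone:
  R: 166 − 3.8 = 162.2 → 162
  G: 0 + 0.1×(128−0) = 0 + 12.8 = 12.8 → 13
  B: 159 + 0.1×(128−159) = 159 − 3.1 = 155.9 → 156
  → #a20d9c
27% tint:
  R: 166 + 24.03 = 190.03 → 190
  G: 0 + 0.27×(255−0) = 0 + 68.85 = 68.85 → 69
  B: 159 + 25.92 = 184.92 → 185
  → #be45b9

#a20d9c, #be45b9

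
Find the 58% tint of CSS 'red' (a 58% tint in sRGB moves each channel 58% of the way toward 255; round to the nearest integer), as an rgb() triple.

rgb(255, 148, 148)

CSS red is rgb(255, 0, 0).
A 58% tint moves each channel 58% toward 255:
  R: 255 + 0.58×(255−255) = 255 + 0 = 255 → 255
  G: 0 + 0.58×(255−0) = 0 + 147.9 = 147.9 → 148
  B: 0 + 0.58×(255−0) = 0 + 147.9 = 147.9 → 148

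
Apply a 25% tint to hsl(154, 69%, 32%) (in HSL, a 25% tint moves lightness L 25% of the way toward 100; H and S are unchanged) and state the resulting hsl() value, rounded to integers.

hsl(154, 69%, 49%)

L moves 25% from 32 toward 100: 32 + 17 = 49 → 49.
H and S are unchanged.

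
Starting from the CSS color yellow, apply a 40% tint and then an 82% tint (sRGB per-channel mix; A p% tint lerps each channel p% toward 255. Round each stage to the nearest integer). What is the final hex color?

CSS yellow is rgb(255, 255, 0).
Lerp each channel 40% toward 255:
  R: 255 + 0 = 255 → 255
  G: 255 + 0.4×(255−255) = 255 + 0 = 255 → 255
  B: 0 + 102 = 102 → 102
After the tint: rgb(255, 255, 102) = #ffff66.
Lerp each channel 82% toward 255:
  R: 255 + 0.82×(255−255) = 255 + 0 = 255 → 255
  G: 255 + 0 = 255 → 255
  B: 102 + 0.82×(255−102) = 102 + 125.46 = 227.46 → 227
rgb(255, 255, 227) = #ffffe3.

#ffffe3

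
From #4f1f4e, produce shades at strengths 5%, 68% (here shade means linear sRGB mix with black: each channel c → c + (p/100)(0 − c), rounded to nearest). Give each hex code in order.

#4f1f4e is rgb(79, 31, 78).
5%: (79 − 3.95 = 75.05→75, 31 − 1.55 = 29.45→29, 78 − 3.9 = 74.1→74) → #4b1d4a
68%: (79 − 53.72 = 25.28→25, 31 − 21.08 = 9.92→10, 78 − 53.04 = 24.96→25) → #190a19

#4b1d4a, #190a19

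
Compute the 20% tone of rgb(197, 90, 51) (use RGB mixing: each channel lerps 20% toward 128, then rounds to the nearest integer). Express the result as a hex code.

Per channel, c → c + 0.2(128 − c):
  R: 197 + 0.2×(128−197) = 197 − 13.8 = 183.2 → 183
  G: 90 + 0.2×(128−90) = 90 + 7.6 = 97.6 → 98
  B: 51 + 0.2×(128−51) = 51 + 15.4 = 66.4 → 66
rgb(183, 98, 66) = #B76242.

#B76242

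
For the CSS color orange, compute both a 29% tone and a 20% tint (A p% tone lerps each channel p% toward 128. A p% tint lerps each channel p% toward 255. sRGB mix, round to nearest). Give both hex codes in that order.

CSS orange is rgb(255, 165, 0).
29% tone:
  R: 255 + 0.29×(128−255) = 255 − 36.83 = 218.17 → 218
  G: 165 + 0.29×(128−165) = 165 − 10.73 = 154.27 → 154
  B: 0 + 37.12 = 37.12 → 37
  → #da9a25
20% tint:
  R: 255 + 0.2×(255−255) = 255 + 0 = 255 → 255
  G: 165 + 0.2×(255−165) = 165 + 18 = 183 → 183
  B: 0 + 0.2×(255−0) = 0 + 51 = 51 → 51
  → #ffb733

#da9a25, #ffb733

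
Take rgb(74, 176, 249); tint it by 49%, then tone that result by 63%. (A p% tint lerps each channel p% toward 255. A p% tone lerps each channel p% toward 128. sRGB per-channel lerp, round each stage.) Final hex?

Lerp each channel 49% toward 255:
  R: 74 + 88.69 = 162.69 → 163
  G: 176 + 0.49×(255−176) = 176 + 38.71 = 214.71 → 215
  B: 249 + 2.94 = 251.94 → 252
After the tint: rgb(163, 215, 252) = #a3d7fc.
Per channel, c → c + 0.63(128 − c):
  R: 163 − 22.05 = 140.95 → 141
  G: 215 − 54.81 = 160.19 → 160
  B: 252 + 0.63×(128−252) = 252 − 78.12 = 173.88 → 174
rgb(141, 160, 174) = #8da0ae.

#8da0ae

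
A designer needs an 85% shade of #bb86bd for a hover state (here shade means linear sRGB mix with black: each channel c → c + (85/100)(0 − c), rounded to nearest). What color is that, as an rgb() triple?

rgb(28, 20, 28)

#bb86bd is rgb(187, 134, 189).
Per channel, c → c + 0.85(0 − c):
  R: 187 − 158.95 = 28.05 → 28
  G: 134 − 113.9 = 20.1 → 20
  B: 189 − 160.65 = 28.35 → 28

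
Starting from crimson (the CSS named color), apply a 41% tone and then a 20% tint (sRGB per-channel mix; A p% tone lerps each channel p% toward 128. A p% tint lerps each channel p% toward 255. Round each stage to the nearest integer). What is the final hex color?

#C56679

CSS crimson is rgb(220, 20, 60).
Per channel, c → c + 0.41(128 − c):
  R: 220 + 0.41×(128−220) = 220 − 37.72 = 182.28 → 182
  G: 20 + 0.41×(128−20) = 20 + 44.28 = 64.28 → 64
  B: 60 + 27.88 = 87.88 → 88
After the tone: rgb(182, 64, 88) = #B64058.
Lerp each channel 20% toward 255:
  R: 182 + 0.2×(255−182) = 182 + 14.6 = 196.6 → 197
  G: 64 + 0.2×(255−64) = 64 + 38.2 = 102.2 → 102
  B: 88 + 0.2×(255−88) = 88 + 33.4 = 121.4 → 121
rgb(197, 102, 121) = #C56679.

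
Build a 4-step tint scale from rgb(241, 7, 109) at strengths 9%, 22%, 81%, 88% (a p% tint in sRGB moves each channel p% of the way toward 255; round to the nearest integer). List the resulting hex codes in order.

#F21D7A, #F43E8D, #FCD0E3, #FDE1ED

9%: (241 + 1.26 = 242.26→242, 7 + 22.32 = 29.32→29, 109 + 13.14 = 122.14→122) → #F21D7A
22%: (241 + 3.08 = 244.08→244, 7 + 54.56 = 61.56→62, 109 + 32.12 = 141.12→141) → #F43E8D
81%: (241 + 11.34 = 252.34→252, 7 + 200.88 = 207.88→208, 109 + 118.26 = 227.26→227) → #FCD0E3
88%: (241 + 12.32 = 253.32→253, 7 + 218.24 = 225.24→225, 109 + 128.48 = 237.48→237) → #FDE1ED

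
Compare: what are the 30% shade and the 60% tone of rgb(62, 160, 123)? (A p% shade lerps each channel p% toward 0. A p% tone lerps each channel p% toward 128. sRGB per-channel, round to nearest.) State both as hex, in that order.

#2B7056, #668D7E

30% shade:
  R: 62 + 0.3×(0−62) = 62 − 18.6 = 43.4 → 43
  G: 160 + 0.3×(0−160) = 160 − 48 = 112 → 112
  B: 123 − 36.9 = 86.1 → 86
  → #2B7056
60% tone:
  R: 62 + 0.6×(128−62) = 62 + 39.6 = 101.6 → 102
  G: 160 − 19.2 = 140.8 → 141
  B: 123 + 0.6×(128−123) = 123 + 3 = 126 → 126
  → #668D7E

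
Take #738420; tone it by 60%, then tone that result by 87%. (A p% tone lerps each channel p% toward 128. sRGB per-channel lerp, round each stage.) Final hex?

#7F807B

#738420 is rgb(115, 132, 32).
A 60% tone moves each channel 60% toward 128:
  R: 115 + 0.6×(128−115) = 115 + 7.8 = 122.8 → 123
  G: 132 + 0.6×(128−132) = 132 − 2.4 = 129.6 → 130
  B: 32 + 57.6 = 89.6 → 90
After the tone: rgb(123, 130, 90) = #7B825A.
Per channel, c → c + 0.87(128 − c):
  R: 123 + 4.35 = 127.35 → 127
  G: 130 + 0.87×(128−130) = 130 − 1.74 = 128.26 → 128
  B: 90 + 0.87×(128−90) = 90 + 33.06 = 123.06 → 123
rgb(127, 128, 123) = #7F807B.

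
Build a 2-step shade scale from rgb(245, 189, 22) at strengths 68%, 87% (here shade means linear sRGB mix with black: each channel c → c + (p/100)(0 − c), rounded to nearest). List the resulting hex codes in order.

68%: (245 − 166.6 = 78.4→78, 189 − 128.52 = 60.48→60, 22 − 14.96 = 7.04→7) → #4E3C07
87%: (245 − 213.15 = 31.85→32, 189 − 164.43 = 24.57→25, 22 − 19.14 = 2.86→3) → #201903

#4E3C07, #201903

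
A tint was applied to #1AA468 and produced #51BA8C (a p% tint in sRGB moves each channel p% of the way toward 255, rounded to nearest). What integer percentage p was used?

24%

#1AA468 is rgb(26, 164, 104); #51BA8C is rgb(81, 186, 140).
On the R channel (widest range): 81 ≈ 26 + (p/100)(255 − 26), so p ≈ 100×(81 − 26)/(255 − 26) = 5500/229 = 24.02.
p = 24 reproduces all three channels after rounding.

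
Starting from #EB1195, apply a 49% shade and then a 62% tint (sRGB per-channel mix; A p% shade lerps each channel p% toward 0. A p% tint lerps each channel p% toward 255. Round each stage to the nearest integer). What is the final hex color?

#CCA2BB

#EB1195 is rgb(235, 17, 149).
Lerp each channel 49% toward 0:
  R: 235 − 115.15 = 119.85 → 120
  G: 17 + 0.49×(0−17) = 17 − 8.33 = 8.67 → 9
  B: 149 + 0.49×(0−149) = 149 − 73.01 = 75.99 → 76
After the shade: rgb(120, 9, 76) = #78094C.
A 62% tint moves each channel 62% toward 255:
  R: 120 + 0.62×(255−120) = 120 + 83.7 = 203.7 → 204
  G: 9 + 0.62×(255−9) = 9 + 152.52 = 161.52 → 162
  B: 76 + 110.98 = 186.98 → 187
rgb(204, 162, 187) = #CCA2BB.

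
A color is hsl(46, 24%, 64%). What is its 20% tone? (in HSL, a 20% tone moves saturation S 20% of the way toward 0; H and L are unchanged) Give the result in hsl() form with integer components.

hsl(46, 19%, 64%)

S moves 20% from 24 toward 0: 24 − 4.8 = 19.2 → 19.
H and L are unchanged.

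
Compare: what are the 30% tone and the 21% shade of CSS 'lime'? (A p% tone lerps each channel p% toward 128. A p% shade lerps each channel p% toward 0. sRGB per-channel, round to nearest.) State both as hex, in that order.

#26d926, #00c900

CSS lime is rgb(0, 255, 0).
30% tone:
  R: 0 + 38.4 = 38.4 → 38
  G: 255 + 0.3×(128−255) = 255 − 38.1 = 216.9 → 217
  B: 0 + 0.3×(128−0) = 0 + 38.4 = 38.4 → 38
  → #26d926
21% shade:
  R: 0 + 0 = 0 → 0
  G: 255 − 53.55 = 201.45 → 201
  B: 0 + 0.21×(0−0) = 0 + 0 = 0 → 0
  → #00c900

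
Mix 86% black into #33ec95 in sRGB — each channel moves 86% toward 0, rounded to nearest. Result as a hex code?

#072115

#33ec95 is rgb(51, 236, 149).
Lerp each channel 86% toward 0:
  R: 51 + 0.86×(0−51) = 51 − 43.86 = 7.14 → 7
  G: 236 − 202.96 = 33.04 → 33
  B: 149 + 0.86×(0−149) = 149 − 128.14 = 20.86 → 21
rgb(7, 33, 21) = #072115.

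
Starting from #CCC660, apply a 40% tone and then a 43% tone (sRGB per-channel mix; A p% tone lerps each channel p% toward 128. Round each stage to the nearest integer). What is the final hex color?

#CCC660 is rgb(204, 198, 96).
Lerp each channel 40% toward 128:
  R: 204 − 30.4 = 173.6 → 174
  G: 198 + 0.4×(128−198) = 198 − 28 = 170 → 170
  B: 96 + 0.4×(128−96) = 96 + 12.8 = 108.8 → 109
After the tone: rgb(174, 170, 109) = #AEAA6D.
Per channel, c → c + 0.43(128 − c):
  R: 174 − 19.78 = 154.22 → 154
  G: 170 − 18.06 = 151.94 → 152
  B: 109 + 0.43×(128−109) = 109 + 8.17 = 117.17 → 117
rgb(154, 152, 117) = #9A9875.

#9A9875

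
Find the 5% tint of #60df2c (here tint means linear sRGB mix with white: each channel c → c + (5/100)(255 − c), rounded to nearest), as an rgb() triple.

#60df2c is rgb(96, 223, 44).
A 5% tint moves each channel 5% toward 255:
  R: 96 + 7.95 = 103.95 → 104
  G: 223 + 0.05×(255−223) = 223 + 1.6 = 224.6 → 225
  B: 44 + 10.55 = 54.55 → 55

rgb(104, 225, 55)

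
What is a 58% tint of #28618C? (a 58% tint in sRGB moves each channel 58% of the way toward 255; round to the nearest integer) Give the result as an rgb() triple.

#28618C is rgb(40, 97, 140).
Lerp each channel 58% toward 255:
  R: 40 + 0.58×(255−40) = 40 + 124.7 = 164.7 → 165
  G: 97 + 0.58×(255−97) = 97 + 91.64 = 188.64 → 189
  B: 140 + 0.58×(255−140) = 140 + 66.7 = 206.7 → 207

rgb(165, 189, 207)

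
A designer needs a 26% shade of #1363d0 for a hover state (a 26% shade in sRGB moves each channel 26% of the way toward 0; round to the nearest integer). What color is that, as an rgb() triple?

rgb(14, 73, 154)

#1363d0 is rgb(19, 99, 208).
Per channel, c → c + 0.26(0 − c):
  R: 19 − 4.94 = 14.06 → 14
  G: 99 − 25.74 = 73.26 → 73
  B: 208 − 54.08 = 153.92 → 154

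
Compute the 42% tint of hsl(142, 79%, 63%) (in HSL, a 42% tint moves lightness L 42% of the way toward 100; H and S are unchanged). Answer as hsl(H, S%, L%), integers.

hsl(142, 79%, 79%)

L moves 42% from 63 toward 100: 63 + 15.54 = 78.54 → 79.
H and S are unchanged.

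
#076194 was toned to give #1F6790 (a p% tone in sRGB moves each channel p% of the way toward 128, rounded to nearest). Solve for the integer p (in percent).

20%

#076194 is rgb(7, 97, 148); #1F6790 is rgb(31, 103, 144).
On the R channel (widest range): 31 ≈ 7 + (p/100)(128 − 7), so p ≈ 100×(31 − 7)/(128 − 7) = 2400/121 = 19.83.
p = 20 reproduces all three channels after rounding.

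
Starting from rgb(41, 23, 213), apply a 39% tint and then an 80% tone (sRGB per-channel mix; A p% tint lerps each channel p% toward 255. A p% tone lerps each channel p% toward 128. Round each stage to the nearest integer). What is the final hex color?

#7F7D94

Per channel, c → c + 0.39(255 − c):
  R: 41 + 0.39×(255−41) = 41 + 83.46 = 124.46 → 124
  G: 23 + 0.39×(255−23) = 23 + 90.48 = 113.48 → 113
  B: 213 + 0.39×(255−213) = 213 + 16.38 = 229.38 → 229
After the tint: rgb(124, 113, 229) = #7C71E5.
Lerp each channel 80% toward 128:
  R: 124 + 3.2 = 127.2 → 127
  G: 113 + 0.8×(128−113) = 113 + 12 = 125 → 125
  B: 229 + 0.8×(128−229) = 229 − 80.8 = 148.2 → 148
rgb(127, 125, 148) = #7F7D94.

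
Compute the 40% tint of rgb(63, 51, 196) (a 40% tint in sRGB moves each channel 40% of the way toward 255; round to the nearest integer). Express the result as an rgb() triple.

rgb(140, 133, 220)

A 40% tint moves each channel 40% toward 255:
  R: 63 + 76.8 = 139.8 → 140
  G: 51 + 81.6 = 132.6 → 133
  B: 196 + 23.6 = 219.6 → 220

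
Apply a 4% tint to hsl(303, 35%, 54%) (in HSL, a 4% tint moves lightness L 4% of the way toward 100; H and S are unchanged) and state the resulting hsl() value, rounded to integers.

L moves 4% from 54 toward 100: 54 + 1.84 = 55.84 → 56.
H and S are unchanged.

hsl(303, 35%, 56%)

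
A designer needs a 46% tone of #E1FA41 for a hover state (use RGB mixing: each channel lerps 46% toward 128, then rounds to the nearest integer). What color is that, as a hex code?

#E1FA41 is rgb(225, 250, 65).
Lerp each channel 46% toward 128:
  R: 225 − 44.62 = 180.38 → 180
  G: 250 − 56.12 = 193.88 → 194
  B: 65 + 0.46×(128−65) = 65 + 28.98 = 93.98 → 94
rgb(180, 194, 94) = #B4C25E.

#B4C25E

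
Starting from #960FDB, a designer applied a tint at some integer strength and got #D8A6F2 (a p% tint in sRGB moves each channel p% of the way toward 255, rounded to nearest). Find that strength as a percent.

#960FDB is rgb(150, 15, 219); #D8A6F2 is rgb(216, 166, 242).
On the G channel (widest range): 166 ≈ 15 + (p/100)(255 − 15), so p ≈ 100×(166 − 15)/(255 − 15) = 15100/240 = 62.92.
p = 63 reproduces all three channels after rounding.

63%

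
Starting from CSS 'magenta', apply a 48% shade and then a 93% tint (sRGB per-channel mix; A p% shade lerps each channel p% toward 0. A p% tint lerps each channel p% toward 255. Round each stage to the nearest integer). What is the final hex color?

#f6edf6

CSS magenta is rgb(255, 0, 255).
Per channel, c → c + 0.48(0 − c):
  R: 255 − 122.4 = 132.6 → 133
  G: 0 + 0.48×(0−0) = 0 + 0 = 0 → 0
  B: 255 − 122.4 = 132.6 → 133
After the shade: rgb(133, 0, 133) = #850085.
A 93% tint moves each channel 93% toward 255:
  R: 133 + 113.46 = 246.46 → 246
  G: 0 + 0.93×(255−0) = 0 + 237.15 = 237.15 → 237
  B: 133 + 113.46 = 246.46 → 246
rgb(246, 237, 246) = #f6edf6.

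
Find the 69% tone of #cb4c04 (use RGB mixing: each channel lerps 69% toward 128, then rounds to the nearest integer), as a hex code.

#97705a

#cb4c04 is rgb(203, 76, 4).
Per channel, c → c + 0.69(128 − c):
  R: 203 − 51.75 = 151.25 → 151
  G: 76 + 0.69×(128−76) = 76 + 35.88 = 111.88 → 112
  B: 4 + 85.56 = 89.56 → 90
rgb(151, 112, 90) = #97705a.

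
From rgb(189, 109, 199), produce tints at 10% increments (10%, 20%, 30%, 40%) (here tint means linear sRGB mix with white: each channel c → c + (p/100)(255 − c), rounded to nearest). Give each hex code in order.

#C47CCD, #CA8AD2, #D199D8, #D7A7DD

10%: (189 + 6.6 = 195.6→196, 109 + 14.6 = 123.6→124, 199 + 5.6 = 204.6→205) → #C47CCD
20%: (189 + 13.2 = 202.2→202, 109 + 29.2 = 138.2→138, 199 + 11.2 = 210.2→210) → #CA8AD2
30%: (189 + 19.8 = 208.8→209, 109 + 43.8 = 152.8→153, 199 + 16.8 = 215.8→216) → #D199D8
40%: (189 + 26.4 = 215.4→215, 109 + 58.4 = 167.4→167, 199 + 22.4 = 221.4→221) → #D7A7DD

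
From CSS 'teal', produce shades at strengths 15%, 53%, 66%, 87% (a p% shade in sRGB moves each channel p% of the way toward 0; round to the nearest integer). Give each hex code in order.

#006D6D, #003C3C, #002C2C, #001111

CSS teal is rgb(0, 128, 128).
15%: (0→0, 128 − 19.2 = 108.8→109, 128 − 19.2 = 108.8→109) → #006D6D
53%: (0→0, 128 − 67.84 = 60.16→60, 128 − 67.84 = 60.16→60) → #003C3C
66%: (0→0, 128 − 84.48 = 43.52→44, 128 − 84.48 = 43.52→44) → #002C2C
87%: (0→0, 128 − 111.36 = 16.64→17, 128 − 111.36 = 16.64→17) → #001111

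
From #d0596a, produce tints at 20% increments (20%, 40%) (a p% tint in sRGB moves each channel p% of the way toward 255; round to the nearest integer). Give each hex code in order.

#d97a88, #e39ba6

#d0596a is rgb(208, 89, 106).
20%: (208 + 9.4 = 217.4→217, 89 + 33.2 = 122.2→122, 106 + 29.8 = 135.8→136) → #d97a88
40%: (208 + 18.8 = 226.8→227, 89 + 66.4 = 155.4→155, 106 + 59.6 = 165.6→166) → #e39ba6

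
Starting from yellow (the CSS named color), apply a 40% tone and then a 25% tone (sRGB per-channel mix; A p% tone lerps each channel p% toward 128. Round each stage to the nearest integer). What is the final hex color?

#b9b946

CSS yellow is rgb(255, 255, 0).
Lerp each channel 40% toward 128:
  R: 255 + 0.4×(128−255) = 255 − 50.8 = 204.2 → 204
  G: 255 + 0.4×(128−255) = 255 − 50.8 = 204.2 → 204
  B: 0 + 0.4×(128−0) = 0 + 51.2 = 51.2 → 51
After the tone: rgb(204, 204, 51) = #cccc33.
Per channel, c → c + 0.25(128 − c):
  R: 204 + 0.25×(128−204) = 204 − 19 = 185 → 185
  G: 204 − 19 = 185 → 185
  B: 51 + 19.25 = 70.25 → 70
rgb(185, 185, 70) = #b9b946.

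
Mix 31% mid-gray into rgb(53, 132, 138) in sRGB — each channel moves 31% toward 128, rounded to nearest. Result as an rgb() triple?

rgb(76, 131, 135)

A 31% tone moves each channel 31% toward 128:
  R: 53 + 0.31×(128−53) = 53 + 23.25 = 76.25 → 76
  G: 132 + 0.31×(128−132) = 132 − 1.24 = 130.76 → 131
  B: 138 − 3.1 = 134.9 → 135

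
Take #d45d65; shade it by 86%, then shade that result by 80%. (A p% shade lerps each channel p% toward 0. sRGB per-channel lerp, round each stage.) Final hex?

#d45d65 is rgb(212, 93, 101).
An 86% shade moves each channel 86% toward 0:
  R: 212 + 0.86×(0−212) = 212 − 182.32 = 29.68 → 30
  G: 93 + 0.86×(0−93) = 93 − 79.98 = 13.02 → 13
  B: 101 + 0.86×(0−101) = 101 − 86.86 = 14.14 → 14
After the shade: rgb(30, 13, 14) = #1e0d0e.
An 80% shade moves each channel 80% toward 0:
  R: 30 − 24 = 6 → 6
  G: 13 + 0.8×(0−13) = 13 − 10.4 = 2.6 → 3
  B: 14 − 11.2 = 2.8 → 3
rgb(6, 3, 3) = #060303.

#060303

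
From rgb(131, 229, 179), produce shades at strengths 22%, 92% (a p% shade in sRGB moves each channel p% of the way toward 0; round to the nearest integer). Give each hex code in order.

22%: (131 − 28.82 = 102.18→102, 229 − 50.38 = 178.62→179, 179 − 39.38 = 139.62→140) → #66B38C
92%: (131 − 120.52 = 10.48→10, 229 − 210.68 = 18.32→18, 179 − 164.68 = 14.32→14) → #0A120E

#66B38C, #0A120E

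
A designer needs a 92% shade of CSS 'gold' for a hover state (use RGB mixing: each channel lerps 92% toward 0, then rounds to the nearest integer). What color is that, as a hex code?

#141100

CSS gold is rgb(255, 215, 0).
Lerp each channel 92% toward 0:
  R: 255 + 0.92×(0−255) = 255 − 234.6 = 20.4 → 20
  G: 215 + 0.92×(0−215) = 215 − 197.8 = 17.2 → 17
  B: 0 + 0.92×(0−0) = 0 + 0 = 0 → 0
rgb(20, 17, 0) = #141100.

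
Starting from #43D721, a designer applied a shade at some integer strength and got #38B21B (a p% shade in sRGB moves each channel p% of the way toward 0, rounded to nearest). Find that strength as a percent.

17%

#43D721 is rgb(67, 215, 33); #38B21B is rgb(56, 178, 27).
On the G channel (widest range): 178 ≈ 215 + (p/100)(0 − 215), so p ≈ 100×(178 − 215)/(0 − 215) = -3700/-215 = 17.21.
p = 17 reproduces all three channels after rounding.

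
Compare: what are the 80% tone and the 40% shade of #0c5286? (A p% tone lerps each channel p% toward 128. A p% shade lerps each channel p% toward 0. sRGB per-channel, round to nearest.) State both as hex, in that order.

#0c5286 is rgb(12, 82, 134).
80% tone:
  R: 12 + 0.8×(128−12) = 12 + 92.8 = 104.8 → 105
  G: 82 + 36.8 = 118.8 → 119
  B: 134 + 0.8×(128−134) = 134 − 4.8 = 129.2 → 129
  → #697781
40% shade:
  R: 12 + 0.4×(0−12) = 12 − 4.8 = 7.2 → 7
  G: 82 + 0.4×(0−82) = 82 − 32.8 = 49.2 → 49
  B: 134 − 53.6 = 80.4 → 80
  → #073150

#697781, #073150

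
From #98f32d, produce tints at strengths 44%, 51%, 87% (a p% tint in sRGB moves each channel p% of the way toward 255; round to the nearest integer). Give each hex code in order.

#98f32d is rgb(152, 243, 45).
44%: (152 + 45.32 = 197.32→197, 243 + 5.28 = 248.28→248, 45 + 92.4 = 137.4→137) → #c5f889
51%: (152 + 52.53 = 204.53→205, 243 + 6.12 = 249.12→249, 45 + 107.1 = 152.1→152) → #cdf998
87%: (152 + 89.61 = 241.61→242, 243 + 10.44 = 253.44→253, 45 + 182.7 = 227.7→228) → #f2fde4

#c5f889, #cdf998, #f2fde4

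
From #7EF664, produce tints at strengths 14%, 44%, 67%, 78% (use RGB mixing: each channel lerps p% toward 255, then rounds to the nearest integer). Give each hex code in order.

#90F77A, #B7FAA8, #D4FCCC, #E3FDDD

#7EF664 is rgb(126, 246, 100).
14%: (126 + 18.06 = 144.06→144, 246 + 1.26 = 247.26→247, 100 + 21.7 = 121.7→122) → #90F77A
44%: (126 + 56.76 = 182.76→183, 246 + 3.96 = 249.96→250, 100 + 68.2 = 168.2→168) → #B7FAA8
67%: (126 + 86.43 = 212.43→212, 246 + 6.03 = 252.03→252, 100 + 103.85 = 203.85→204) → #D4FCCC
78%: (126 + 100.62 = 226.62→227, 246 + 7.02 = 253.02→253, 100 + 120.9 = 220.9→221) → #E3FDDD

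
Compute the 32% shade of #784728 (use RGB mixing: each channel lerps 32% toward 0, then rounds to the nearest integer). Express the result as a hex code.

#52301B

#784728 is rgb(120, 71, 40).
A 32% shade moves each channel 32% toward 0:
  R: 120 + 0.32×(0−120) = 120 − 38.4 = 81.6 → 82
  G: 71 − 22.72 = 48.28 → 48
  B: 40 + 0.32×(0−40) = 40 − 12.8 = 27.2 → 27
rgb(82, 48, 27) = #52301B.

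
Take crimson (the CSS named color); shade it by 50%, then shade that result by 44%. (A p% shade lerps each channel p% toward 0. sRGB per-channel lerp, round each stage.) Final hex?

#3E0611

CSS crimson is rgb(220, 20, 60).
Lerp each channel 50% toward 0:
  R: 220 − 110 = 110 → 110
  G: 20 − 10 = 10 → 10
  B: 60 + 0.5×(0−60) = 60 − 30 = 30 → 30
After the shade: rgb(110, 10, 30) = #6E0A1E.
Lerp each channel 44% toward 0:
  R: 110 + 0.44×(0−110) = 110 − 48.4 = 61.6 → 62
  G: 10 − 4.4 = 5.6 → 6
  B: 30 + 0.44×(0−30) = 30 − 13.2 = 16.8 → 17
rgb(62, 6, 17) = #3E0611.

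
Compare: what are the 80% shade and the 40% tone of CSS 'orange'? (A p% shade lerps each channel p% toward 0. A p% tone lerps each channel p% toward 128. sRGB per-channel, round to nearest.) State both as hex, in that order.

#332100, #CC9633

CSS orange is rgb(255, 165, 0).
80% shade:
  R: 255 + 0.8×(0−255) = 255 − 204 = 51 → 51
  G: 165 − 132 = 33 → 33
  B: 0 + 0.8×(0−0) = 0 + 0 = 0 → 0
  → #332100
40% tone:
  R: 255 + 0.4×(128−255) = 255 − 50.8 = 204.2 → 204
  G: 165 − 14.8 = 150.2 → 150
  B: 0 + 0.4×(128−0) = 0 + 51.2 = 51.2 → 51
  → #CC9633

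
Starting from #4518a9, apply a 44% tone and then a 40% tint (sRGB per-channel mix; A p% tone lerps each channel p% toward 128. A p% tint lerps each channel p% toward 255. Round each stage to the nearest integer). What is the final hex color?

#4518a9 is rgb(69, 24, 169).
Per channel, c → c + 0.44(128 − c):
  R: 69 + 0.44×(128−69) = 69 + 25.96 = 94.96 → 95
  G: 24 + 0.44×(128−24) = 24 + 45.76 = 69.76 → 70
  B: 169 − 18.04 = 150.96 → 151
After the tone: rgb(95, 70, 151) = #5f4697.
Lerp each channel 40% toward 255:
  R: 95 + 64 = 159 → 159
  G: 70 + 0.4×(255−70) = 70 + 74 = 144 → 144
  B: 151 + 41.6 = 192.6 → 193
rgb(159, 144, 193) = #9f90c1.

#9f90c1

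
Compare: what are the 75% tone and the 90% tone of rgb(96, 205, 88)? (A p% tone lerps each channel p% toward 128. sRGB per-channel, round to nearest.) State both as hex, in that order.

#789376, #7D887C

75% tone:
  R: 96 + 0.75×(128−96) = 96 + 24 = 120 → 120
  G: 205 − 57.75 = 147.25 → 147
  B: 88 + 0.75×(128−88) = 88 + 30 = 118 → 118
  → #789376
90% tone:
  R: 96 + 28.8 = 124.8 → 125
  G: 205 + 0.9×(128−205) = 205 − 69.3 = 135.7 → 136
  B: 88 + 0.9×(128−88) = 88 + 36 = 124 → 124
  → #7D887C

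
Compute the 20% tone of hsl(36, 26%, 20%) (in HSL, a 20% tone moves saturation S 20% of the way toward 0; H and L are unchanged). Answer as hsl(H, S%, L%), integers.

hsl(36, 21%, 20%)

S moves 20% from 26 toward 0: 26 − 5.2 = 20.8 → 21.
H and L are unchanged.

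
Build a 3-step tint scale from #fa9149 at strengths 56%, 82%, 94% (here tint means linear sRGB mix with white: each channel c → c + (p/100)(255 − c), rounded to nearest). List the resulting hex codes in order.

#fdcfaf, #feebde, #fff8f4

#fa9149 is rgb(250, 145, 73).
56%: (250 + 2.8 = 252.8→253, 145 + 61.6 = 206.6→207, 73 + 101.92 = 174.92→175) → #fdcfaf
82%: (250 + 4.1 = 254.1→254, 145 + 90.2 = 235.2→235, 73 + 149.24 = 222.24→222) → #feebde
94%: (250 + 4.7 = 254.7→255, 145 + 103.4 = 248.4→248, 73 + 171.08 = 244.08→244) → #fff8f4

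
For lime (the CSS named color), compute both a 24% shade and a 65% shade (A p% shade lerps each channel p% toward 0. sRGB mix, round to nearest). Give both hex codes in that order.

CSS lime is rgb(0, 255, 0).
24% shade:
  R: 0 + 0 = 0 → 0
  G: 255 + 0.24×(0−255) = 255 − 61.2 = 193.8 → 194
  B: 0 + 0.24×(0−0) = 0 + 0 = 0 → 0
  → #00c200
65% shade:
  R: 0 + 0.65×(0−0) = 0 + 0 = 0 → 0
  G: 255 − 165.75 = 89.25 → 89
  B: 0 + 0.65×(0−0) = 0 + 0 = 0 → 0
  → #005900

#00c200, #005900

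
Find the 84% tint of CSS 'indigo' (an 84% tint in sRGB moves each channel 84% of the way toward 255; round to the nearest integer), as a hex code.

#E2D6EB

CSS indigo is rgb(75, 0, 130).
Per channel, c → c + 0.84(255 − c):
  R: 75 + 0.84×(255−75) = 75 + 151.2 = 226.2 → 226
  G: 0 + 214.2 = 214.2 → 214
  B: 130 + 105 = 235 → 235
rgb(226, 214, 235) = #E2D6EB.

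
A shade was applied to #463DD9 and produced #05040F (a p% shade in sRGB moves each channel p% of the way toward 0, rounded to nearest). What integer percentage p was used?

93%

#463DD9 is rgb(70, 61, 217); #05040F is rgb(5, 4, 15).
On the B channel (widest range): 15 ≈ 217 + (p/100)(0 − 217), so p ≈ 100×(15 − 217)/(0 − 217) = -20200/-217 = 93.09.
p = 93 reproduces all three channels after rounding.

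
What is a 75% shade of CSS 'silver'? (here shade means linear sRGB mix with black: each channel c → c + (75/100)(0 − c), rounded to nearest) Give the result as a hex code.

CSS silver is rgb(192, 192, 192).
A 75% shade moves each channel 75% toward 0:
  R: 192 − 144 = 48 → 48
  G: 192 − 144 = 48 → 48
  B: 192 − 144 = 48 → 48
rgb(48, 48, 48) = #303030.

#303030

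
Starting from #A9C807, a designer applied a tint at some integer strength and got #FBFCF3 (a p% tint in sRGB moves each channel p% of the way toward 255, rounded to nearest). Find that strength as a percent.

#A9C807 is rgb(169, 200, 7); #FBFCF3 is rgb(251, 252, 243).
On the B channel (widest range): 243 ≈ 7 + (p/100)(255 − 7), so p ≈ 100×(243 − 7)/(255 − 7) = 23600/248 = 95.16.
p = 95 reproduces all three channels after rounding.

95%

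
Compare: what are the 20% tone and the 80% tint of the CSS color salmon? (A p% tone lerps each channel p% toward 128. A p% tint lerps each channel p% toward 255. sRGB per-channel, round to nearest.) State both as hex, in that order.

CSS salmon is rgb(250, 128, 114).
20% tone:
  R: 250 + 0.2×(128−250) = 250 − 24.4 = 225.6 → 226
  G: 128 + 0.2×(128−128) = 128 + 0 = 128 → 128
  B: 114 + 2.8 = 116.8 → 117
  → #E28075
80% tint:
  R: 250 + 0.8×(255−250) = 250 + 4 = 254 → 254
  G: 128 + 0.8×(255−128) = 128 + 101.6 = 229.6 → 230
  B: 114 + 0.8×(255−114) = 114 + 112.8 = 226.8 → 227
  → #FEE6E3

#E28075, #FEE6E3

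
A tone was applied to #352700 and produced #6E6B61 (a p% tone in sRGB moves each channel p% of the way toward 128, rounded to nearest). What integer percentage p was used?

76%

#352700 is rgb(53, 39, 0); #6E6B61 is rgb(110, 107, 97).
On the B channel (widest range): 97 ≈ 0 + (p/100)(128 − 0), so p ≈ 100×(97 − 0)/(128 − 0) = 9700/128 = 75.78.
p = 76 reproduces all three channels after rounding.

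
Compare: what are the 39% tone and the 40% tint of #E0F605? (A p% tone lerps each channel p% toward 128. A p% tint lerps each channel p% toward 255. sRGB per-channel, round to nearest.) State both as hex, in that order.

#BBC835, #ECFA69

#E0F605 is rgb(224, 246, 5).
39% tone:
  R: 224 + 0.39×(128−224) = 224 − 37.44 = 186.56 → 187
  G: 246 + 0.39×(128−246) = 246 − 46.02 = 199.98 → 200
  B: 5 + 0.39×(128−5) = 5 + 47.97 = 52.97 → 53
  → #BBC835
40% tint:
  R: 224 + 0.4×(255−224) = 224 + 12.4 = 236.4 → 236
  G: 246 + 3.6 = 249.6 → 250
  B: 5 + 100 = 105 → 105
  → #ECFA69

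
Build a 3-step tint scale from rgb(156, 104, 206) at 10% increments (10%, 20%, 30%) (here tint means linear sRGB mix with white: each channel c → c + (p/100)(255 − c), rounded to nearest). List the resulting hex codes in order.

10%: (156 + 9.9 = 165.9→166, 104 + 15.1 = 119.1→119, 206 + 4.9 = 210.9→211) → #a677d3
20%: (156 + 19.8 = 175.8→176, 104 + 30.2 = 134.2→134, 206 + 9.8 = 215.8→216) → #b086d8
30%: (156 + 29.7 = 185.7→186, 104 + 45.3 = 149.3→149, 206 + 14.7 = 220.7→221) → #ba95dd

#a677d3, #b086d8, #ba95dd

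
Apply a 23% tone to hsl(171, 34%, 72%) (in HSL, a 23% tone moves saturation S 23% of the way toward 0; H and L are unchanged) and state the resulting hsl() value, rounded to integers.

hsl(171, 26%, 72%)

S moves 23% from 34 toward 0: 34 − 7.82 = 26.18 → 26.
H and L are unchanged.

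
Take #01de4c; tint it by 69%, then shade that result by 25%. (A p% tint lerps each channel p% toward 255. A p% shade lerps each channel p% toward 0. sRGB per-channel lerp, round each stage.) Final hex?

#84b896

#01de4c is rgb(1, 222, 76).
A 69% tint moves each channel 69% toward 255:
  R: 1 + 175.26 = 176.26 → 176
  G: 222 + 0.69×(255−222) = 222 + 22.77 = 244.77 → 245
  B: 76 + 123.51 = 199.51 → 200
After the tint: rgb(176, 245, 200) = #b0f5c8.
Lerp each channel 25% toward 0:
  R: 176 + 0.25×(0−176) = 176 − 44 = 132 → 132
  G: 245 − 61.25 = 183.75 → 184
  B: 200 − 50 = 150 → 150
rgb(132, 184, 150) = #84b896.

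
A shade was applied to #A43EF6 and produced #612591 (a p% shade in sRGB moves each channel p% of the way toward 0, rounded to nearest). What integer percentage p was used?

41%

#A43EF6 is rgb(164, 62, 246); #612591 is rgb(97, 37, 145).
On the B channel (widest range): 145 ≈ 246 + (p/100)(0 − 246), so p ≈ 100×(145 − 246)/(0 − 246) = -10100/-246 = 41.06.
p = 41 reproduces all three channels after rounding.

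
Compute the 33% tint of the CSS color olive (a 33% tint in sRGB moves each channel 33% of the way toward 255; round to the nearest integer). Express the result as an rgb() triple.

rgb(170, 170, 84)

CSS olive is rgb(128, 128, 0).
A 33% tint moves each channel 33% toward 255:
  R: 128 + 0.33×(255−128) = 128 + 41.91 = 169.91 → 170
  G: 128 + 0.33×(255−128) = 128 + 41.91 = 169.91 → 170
  B: 0 + 84.15 = 84.15 → 84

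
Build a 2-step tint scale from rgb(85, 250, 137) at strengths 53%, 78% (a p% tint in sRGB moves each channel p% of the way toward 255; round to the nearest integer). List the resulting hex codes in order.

53%: (85 + 90.1 = 175.1→175, 250 + 2.65 = 252.65→253, 137 + 62.54 = 199.54→200) → #AFFDC8
78%: (85 + 132.6 = 217.6→218, 250 + 3.9 = 253.9→254, 137 + 92.04 = 229.04→229) → #DAFEE5

#AFFDC8, #DAFEE5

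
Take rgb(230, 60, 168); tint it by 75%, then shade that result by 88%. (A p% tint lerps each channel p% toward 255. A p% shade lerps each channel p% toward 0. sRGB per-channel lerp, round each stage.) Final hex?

Per channel, c → c + 0.75(255 − c):
  R: 230 + 0.75×(255−230) = 230 + 18.75 = 248.75 → 249
  G: 60 + 146.25 = 206.25 → 206
  B: 168 + 0.75×(255−168) = 168 + 65.25 = 233.25 → 233
After the tint: rgb(249, 206, 233) = #F9CEE9.
Per channel, c → c + 0.88(0 − c):
  R: 249 + 0.88×(0−249) = 249 − 219.12 = 29.88 → 30
  G: 206 + 0.88×(0−206) = 206 − 181.28 = 24.72 → 25
  B: 233 + 0.88×(0−233) = 233 − 205.04 = 27.96 → 28
rgb(30, 25, 28) = #1E191C.

#1E191C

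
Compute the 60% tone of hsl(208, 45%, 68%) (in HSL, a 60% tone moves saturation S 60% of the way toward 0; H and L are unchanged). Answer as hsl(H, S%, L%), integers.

hsl(208, 18%, 68%)

S moves 60% from 45 toward 0: 45 − 27 = 18 → 18.
H and L are unchanged.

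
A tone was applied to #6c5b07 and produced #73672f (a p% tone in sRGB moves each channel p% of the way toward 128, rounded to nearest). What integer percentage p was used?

#6c5b07 is rgb(108, 91, 7); #73672f is rgb(115, 103, 47).
On the B channel (widest range): 47 ≈ 7 + (p/100)(128 − 7), so p ≈ 100×(47 − 7)/(128 − 7) = 4000/121 = 33.06.
p = 33 reproduces all three channels after rounding.

33%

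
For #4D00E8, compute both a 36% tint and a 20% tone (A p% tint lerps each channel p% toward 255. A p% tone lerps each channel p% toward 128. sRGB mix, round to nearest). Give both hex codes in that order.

#8D5CF0, #571AD3

#4D00E8 is rgb(77, 0, 232).
36% tint:
  R: 77 + 0.36×(255−77) = 77 + 64.08 = 141.08 → 141
  G: 0 + 0.36×(255−0) = 0 + 91.8 = 91.8 → 92
  B: 232 + 0.36×(255−232) = 232 + 8.28 = 240.28 → 240
  → #8D5CF0
20% tone:
  R: 77 + 0.2×(128−77) = 77 + 10.2 = 87.2 → 87
  G: 0 + 25.6 = 25.6 → 26
  B: 232 − 20.8 = 211.2 → 211
  → #571AD3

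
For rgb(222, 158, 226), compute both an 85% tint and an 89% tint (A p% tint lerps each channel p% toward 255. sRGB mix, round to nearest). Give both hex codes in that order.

#FAF0FB, #FBF4FC

85% tint:
  R: 222 + 0.85×(255−222) = 222 + 28.05 = 250.05 → 250
  G: 158 + 0.85×(255−158) = 158 + 82.45 = 240.45 → 240
  B: 226 + 24.65 = 250.65 → 251
  → #FAF0FB
89% tint:
  R: 222 + 29.37 = 251.37 → 251
  G: 158 + 0.89×(255−158) = 158 + 86.33 = 244.33 → 244
  B: 226 + 0.89×(255−226) = 226 + 25.81 = 251.81 → 252
  → #FBF4FC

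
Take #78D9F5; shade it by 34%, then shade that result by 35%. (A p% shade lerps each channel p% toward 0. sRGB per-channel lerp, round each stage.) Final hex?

#78D9F5 is rgb(120, 217, 245).
A 34% shade moves each channel 34% toward 0:
  R: 120 − 40.8 = 79.2 → 79
  G: 217 + 0.34×(0−217) = 217 − 73.78 = 143.22 → 143
  B: 245 + 0.34×(0−245) = 245 − 83.3 = 161.7 → 162
After the shade: rgb(79, 143, 162) = #4F8FA2.
Lerp each channel 35% toward 0:
  R: 79 − 27.65 = 51.35 → 51
  G: 143 + 0.35×(0−143) = 143 − 50.05 = 92.95 → 93
  B: 162 + 0.35×(0−162) = 162 − 56.7 = 105.3 → 105
rgb(51, 93, 105) = #335D69.

#335D69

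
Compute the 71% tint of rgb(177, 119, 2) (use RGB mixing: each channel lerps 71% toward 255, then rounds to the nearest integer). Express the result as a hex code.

#e8d8b6

A 71% tint moves each channel 71% toward 255:
  R: 177 + 0.71×(255−177) = 177 + 55.38 = 232.38 → 232
  G: 119 + 0.71×(255−119) = 119 + 96.56 = 215.56 → 216
  B: 2 + 0.71×(255−2) = 2 + 179.63 = 181.63 → 182
rgb(232, 216, 182) = #e8d8b6.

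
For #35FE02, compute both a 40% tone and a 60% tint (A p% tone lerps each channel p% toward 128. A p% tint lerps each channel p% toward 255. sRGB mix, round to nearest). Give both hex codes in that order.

#53CC34, #AEFF9A

#35FE02 is rgb(53, 254, 2).
40% tone:
  R: 53 + 30 = 83 → 83
  G: 254 + 0.4×(128−254) = 254 − 50.4 = 203.6 → 204
  B: 2 + 50.4 = 52.4 → 52
  → #53CC34
60% tint:
  R: 53 + 0.6×(255−53) = 53 + 121.2 = 174.2 → 174
  G: 254 + 0.6×(255−254) = 254 + 0.6 = 254.6 → 255
  B: 2 + 0.6×(255−2) = 2 + 151.8 = 153.8 → 154
  → #AEFF9A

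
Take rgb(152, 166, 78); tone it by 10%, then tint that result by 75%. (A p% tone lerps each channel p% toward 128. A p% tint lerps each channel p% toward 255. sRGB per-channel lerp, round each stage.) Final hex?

A 10% tone moves each channel 10% toward 128:
  R: 152 + 0.1×(128−152) = 152 − 2.4 = 149.6 → 150
  G: 166 + 0.1×(128−166) = 166 − 3.8 = 162.2 → 162
  B: 78 + 0.1×(128−78) = 78 + 5 = 83 → 83
After the tone: rgb(150, 162, 83) = #96a253.
Lerp each channel 75% toward 255:
  R: 150 + 78.75 = 228.75 → 229
  G: 162 + 69.75 = 231.75 → 232
  B: 83 + 0.75×(255−83) = 83 + 129 = 212 → 212
rgb(229, 232, 212) = #e5e8d4.

#e5e8d4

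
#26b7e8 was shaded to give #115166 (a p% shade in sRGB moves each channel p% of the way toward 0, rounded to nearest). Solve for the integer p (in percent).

56%

#26b7e8 is rgb(38, 183, 232); #115166 is rgb(17, 81, 102).
On the B channel (widest range): 102 ≈ 232 + (p/100)(0 − 232), so p ≈ 100×(102 − 232)/(0 − 232) = -13000/-232 = 56.03.
p = 56 reproduces all three channels after rounding.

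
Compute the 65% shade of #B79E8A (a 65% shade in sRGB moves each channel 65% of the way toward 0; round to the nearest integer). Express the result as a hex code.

#B79E8A is rgb(183, 158, 138).
Lerp each channel 65% toward 0:
  R: 183 + 0.65×(0−183) = 183 − 118.95 = 64.05 → 64
  G: 158 − 102.7 = 55.3 → 55
  B: 138 + 0.65×(0−138) = 138 − 89.7 = 48.3 → 48
rgb(64, 55, 48) = #403730.

#403730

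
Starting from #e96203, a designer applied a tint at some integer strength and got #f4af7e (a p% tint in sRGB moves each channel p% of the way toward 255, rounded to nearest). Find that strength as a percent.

#e96203 is rgb(233, 98, 3); #f4af7e is rgb(244, 175, 126).
On the B channel (widest range): 126 ≈ 3 + (p/100)(255 − 3), so p ≈ 100×(126 − 3)/(255 − 3) = 12300/252 = 48.81.
p = 49 reproduces all three channels after rounding.

49%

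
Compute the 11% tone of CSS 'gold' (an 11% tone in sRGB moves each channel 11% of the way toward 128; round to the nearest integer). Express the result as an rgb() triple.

rgb(241, 205, 14)

CSS gold is rgb(255, 215, 0).
Per channel, c → c + 0.11(128 − c):
  R: 255 − 13.97 = 241.03 → 241
  G: 215 − 9.57 = 205.43 → 205
  B: 0 + 0.11×(128−0) = 0 + 14.08 = 14.08 → 14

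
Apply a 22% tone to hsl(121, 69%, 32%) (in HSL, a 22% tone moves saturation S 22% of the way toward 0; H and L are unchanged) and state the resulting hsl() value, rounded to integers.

hsl(121, 54%, 32%)

S moves 22% from 69 toward 0: 69 − 15.18 = 53.82 → 54.
H and L are unchanged.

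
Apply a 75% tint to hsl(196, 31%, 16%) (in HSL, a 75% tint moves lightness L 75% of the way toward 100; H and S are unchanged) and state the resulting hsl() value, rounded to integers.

hsl(196, 31%, 79%)

L moves 75% from 16 toward 100: 16 + 63 = 79 → 79.
H and S are unchanged.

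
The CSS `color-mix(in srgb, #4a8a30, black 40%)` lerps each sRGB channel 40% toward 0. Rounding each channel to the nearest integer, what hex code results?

#4a8a30 is rgb(74, 138, 48).
Lerp each channel 40% toward 0:
  R: 74 + 0.4×(0−74) = 74 − 29.6 = 44.4 → 44
  G: 138 − 55.2 = 82.8 → 83
  B: 48 + 0.4×(0−48) = 48 − 19.2 = 28.8 → 29
rgb(44, 83, 29) = #2c531d.

#2c531d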